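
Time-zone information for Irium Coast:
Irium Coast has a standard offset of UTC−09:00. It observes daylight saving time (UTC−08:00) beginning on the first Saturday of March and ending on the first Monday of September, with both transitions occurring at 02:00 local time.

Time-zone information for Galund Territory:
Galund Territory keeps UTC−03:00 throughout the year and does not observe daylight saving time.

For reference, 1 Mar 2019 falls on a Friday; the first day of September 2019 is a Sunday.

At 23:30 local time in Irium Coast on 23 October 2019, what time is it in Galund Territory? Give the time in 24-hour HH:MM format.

1 March 2019 is a Friday, so the first Saturday is March 2.
1 September 2019 is a Sunday, so the first Monday is September 2.
23 October 2019 is outside the daylight-saving period (2 March – 2 September), so Irium Coast is on standard time, UTC−09:00.
23:30 Irium Coast + 9h = 08:30 UTC (rolling into the next day, 24 October 2019).
Galund Territory has no daylight saving, so its offset is UTC−03:00 year-round.
08:30 UTC − 3h = 05:30 Galund Territory.

05:30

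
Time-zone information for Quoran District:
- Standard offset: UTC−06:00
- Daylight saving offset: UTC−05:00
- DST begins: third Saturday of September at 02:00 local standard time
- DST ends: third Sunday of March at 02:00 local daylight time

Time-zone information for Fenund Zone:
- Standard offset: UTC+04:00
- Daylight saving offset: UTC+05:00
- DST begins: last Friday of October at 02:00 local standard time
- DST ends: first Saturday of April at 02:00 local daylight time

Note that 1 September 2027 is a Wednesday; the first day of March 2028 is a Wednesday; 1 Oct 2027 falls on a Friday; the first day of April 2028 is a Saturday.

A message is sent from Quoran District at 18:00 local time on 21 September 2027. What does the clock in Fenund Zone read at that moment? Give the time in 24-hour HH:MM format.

1 September 2027 is a Wednesday, so the first Saturday is September 4 and the third is September 18.
1 March 2028 is a Wednesday, so the first Sunday is March 5 and the third is March 19.
21 September 2027 lies within the daylight-saving period (18 September 2027 – 19 March 2028), so Quoran District is on daylight time, UTC−05:00.
18:00 Quoran District + 5h = 23:00 UTC.
1 October 2027 is a Friday, so Fridays fall on 1, 8, 15, 22, 29; the last is October 29.
1 April 2028 is a Saturday, so the first Saturday is April 1.
At the standard offset (UTC+04:00), 23:00 UTC + 4h = 03:00 Fenund Zone standard time (rolling into the next day, 22 September 2027).
The standard-time date in Fenund Zone, 22 September 2027, is outside the daylight-saving period (29 October 2027 – 1 April 2028), so Fenund Zone is on standard time, UTC+04:00.
23:00 UTC + 4h = 03:00 Fenund Zone (rolling into the next day, 22 September 2027).

03:00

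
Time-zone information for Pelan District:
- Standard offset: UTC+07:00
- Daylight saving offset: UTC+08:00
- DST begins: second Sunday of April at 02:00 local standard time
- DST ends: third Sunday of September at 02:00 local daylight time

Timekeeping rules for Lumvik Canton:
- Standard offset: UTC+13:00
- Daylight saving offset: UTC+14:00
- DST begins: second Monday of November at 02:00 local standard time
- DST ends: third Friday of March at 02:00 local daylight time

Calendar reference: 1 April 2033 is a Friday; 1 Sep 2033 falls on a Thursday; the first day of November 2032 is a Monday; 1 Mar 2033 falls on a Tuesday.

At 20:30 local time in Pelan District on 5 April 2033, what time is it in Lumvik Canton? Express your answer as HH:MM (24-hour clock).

02:30

1 April 2033 is a Friday, so the first Sunday is April 3 and the second is April 10.
1 September 2033 is a Thursday, so the first Sunday is September 4 and the third is September 18.
5 April 2033 is outside the daylight-saving period (10 April – 18 September), so Pelan District is on standard time, UTC+07:00.
20:30 Pelan District − 7h = 13:30 UTC.
1 November 2032 is a Monday, so the first Monday is November 1 and the second is November 8.
1 March 2033 is a Tuesday, so the first Friday is March 4 and the third is March 18.
At the standard offset (UTC+13:00), 13:30 UTC + 13h = 02:30 Lumvik Canton standard time (rolling into the next day, 6 April 2033).
Daylight saving runs 8 November 2032 – 18 March 2033; the standard-time date in Lumvik Canton, 6 April 2033, is outside that window, so Lumvik Canton is on standard time at UTC+13:00.
13:30 UTC + 13h = 02:30 Lumvik Canton (rolling into the next day, 6 April 2033).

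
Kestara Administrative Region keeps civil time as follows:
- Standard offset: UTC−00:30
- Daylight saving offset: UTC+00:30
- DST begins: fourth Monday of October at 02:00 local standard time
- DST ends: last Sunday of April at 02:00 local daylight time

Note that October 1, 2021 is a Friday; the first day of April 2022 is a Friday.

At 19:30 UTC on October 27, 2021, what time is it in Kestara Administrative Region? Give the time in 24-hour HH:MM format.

1 October 2021 is a Friday, so the first Monday is October 4 and the fourth is October 25.
1 April 2022 is a Friday, so Sundays fall on 3, 10, 17, 24; the last is April 24.
At the standard offset (UTC−00:30), 19:30 UTC − 0h30m = 19:00 Kestara Administrative Region standard time.
The standard-time date in Kestara Administrative Region, October 27, 2021, falls between 25 October 2021 and 24 April 2022, so daylight saving is in effect and Kestara Administrative Region is at UTC+00:30.
19:30 UTC + 0h30m = 20:00 local.

20:00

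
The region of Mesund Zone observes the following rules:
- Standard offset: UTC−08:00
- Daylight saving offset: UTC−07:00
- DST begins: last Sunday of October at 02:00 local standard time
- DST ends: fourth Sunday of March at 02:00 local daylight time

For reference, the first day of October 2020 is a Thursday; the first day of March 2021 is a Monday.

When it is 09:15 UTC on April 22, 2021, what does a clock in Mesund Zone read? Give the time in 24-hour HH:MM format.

1 October 2020 is a Thursday, so Sundays fall on 4, 11, 18, 25; the last is October 25.
1 March 2021 is a Monday, so the first Sunday is March 7 and the fourth is March 28.
At the standard offset (UTC−08:00), 09:15 UTC − 8h = 01:15 Mesund Zone standard time.
The standard-time date in Mesund Zone, April 22, 2021, does not fall between 25 October 2020 and 28 March 2021, so daylight saving is not in effect and Mesund Zone is at UTC−08:00.
09:15 UTC − 8h = 01:15 local.

01:15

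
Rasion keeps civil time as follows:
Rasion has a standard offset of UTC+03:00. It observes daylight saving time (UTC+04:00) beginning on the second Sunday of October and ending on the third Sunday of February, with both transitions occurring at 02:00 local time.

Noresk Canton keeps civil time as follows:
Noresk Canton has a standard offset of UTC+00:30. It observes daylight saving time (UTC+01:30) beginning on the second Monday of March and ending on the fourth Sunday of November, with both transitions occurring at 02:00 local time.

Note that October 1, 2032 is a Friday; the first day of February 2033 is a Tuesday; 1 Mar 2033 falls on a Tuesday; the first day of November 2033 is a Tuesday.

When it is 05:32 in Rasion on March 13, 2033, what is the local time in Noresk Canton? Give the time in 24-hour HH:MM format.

1 October 2032 is a Friday, so the first Sunday is October 3 and the second is October 10.
1 February 2033 is a Tuesday, so the first Sunday is February 6 and the third is February 20.
Daylight saving runs 10 October 2032 – 20 February 2033; March 13, 2033 is outside that window, so Rasion is on standard time at UTC+03:00.
05:32 Rasion − 3h = 02:32 UTC.
1 March 2033 is a Tuesday, so the first Monday is March 7 and the second is March 14.
1 November 2033 is a Tuesday, so the first Sunday is November 6 and the fourth is November 27.
At the standard offset (UTC+00:30), 02:32 UTC + 0h30m = 03:02 Noresk Canton standard time.
The standard-time date in Noresk Canton, March 13, 2033, does not fall between 14 March and 27 November, so daylight saving is not in effect and Noresk Canton is at UTC+00:30.
02:32 UTC + 0h30m = 03:02 Noresk Canton.

03:02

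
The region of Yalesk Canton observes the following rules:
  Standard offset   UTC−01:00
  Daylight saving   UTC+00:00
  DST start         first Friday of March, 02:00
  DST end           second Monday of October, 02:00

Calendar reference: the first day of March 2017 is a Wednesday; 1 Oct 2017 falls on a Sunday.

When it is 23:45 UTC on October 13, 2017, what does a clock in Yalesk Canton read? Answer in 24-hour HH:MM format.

22:45

1 March 2017 is a Wednesday, so the first Friday is March 3.
1 October 2017 is a Sunday, so the first Monday is October 2 and the second is October 9.
At the standard offset (UTC−01:00), 23:45 UTC − 1h = 22:45 Yalesk Canton standard time.
The standard-time date in Yalesk Canton, October 13, 2017, does not fall between 3 March and 9 October, so daylight saving is not in effect and Yalesk Canton is at UTC−01:00.
23:45 UTC − 1h = 22:45 local.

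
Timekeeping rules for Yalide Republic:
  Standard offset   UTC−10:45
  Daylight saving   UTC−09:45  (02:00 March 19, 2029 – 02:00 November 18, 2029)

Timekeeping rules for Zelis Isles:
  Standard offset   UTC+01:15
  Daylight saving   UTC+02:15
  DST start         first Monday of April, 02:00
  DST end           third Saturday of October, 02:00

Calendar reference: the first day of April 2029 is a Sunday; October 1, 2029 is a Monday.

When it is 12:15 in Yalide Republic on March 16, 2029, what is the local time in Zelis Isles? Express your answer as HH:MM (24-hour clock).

00:15

Daylight saving runs 19 March – 18 November; March 16, 2029 is outside that window, so Yalide Republic is on standard time at UTC−10:45.
12:15 Yalide Republic + 10h45m = 23:00 UTC.
1 April 2029 is a Sunday, so the first Monday is April 2.
1 October 2029 is a Monday, so the first Saturday is October 6 and the third is October 20.
At the standard offset (UTC+01:15), 23:00 UTC + 1h15m = 00:15 Zelis Isles standard time (rolling into the next day, 17 March 2029).
The standard-time date in Zelis Isles, March 17, 2029, does not fall between 2 April and 20 October, so daylight saving is not in effect and Zelis Isles is at UTC+01:15.
23:00 UTC + 1h15m = 00:15 Zelis Isles (rolling into the next day, 17 March 2029).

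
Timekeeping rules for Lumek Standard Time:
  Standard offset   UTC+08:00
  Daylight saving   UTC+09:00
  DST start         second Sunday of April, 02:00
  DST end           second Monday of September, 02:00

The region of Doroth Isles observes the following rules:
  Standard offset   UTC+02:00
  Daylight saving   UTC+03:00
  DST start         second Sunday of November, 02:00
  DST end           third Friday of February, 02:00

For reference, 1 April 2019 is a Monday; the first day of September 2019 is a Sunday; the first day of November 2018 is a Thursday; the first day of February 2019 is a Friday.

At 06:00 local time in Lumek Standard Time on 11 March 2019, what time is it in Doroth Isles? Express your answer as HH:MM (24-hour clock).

1 April 2019 is a Monday, so the first Sunday is April 7 and the second is April 14.
1 September 2019 is a Sunday, so the first Monday is September 2 and the second is September 9.
11 March 2019 is outside the daylight-saving period (14 April – 9 September), so Lumek Standard Time is on standard time, UTC+08:00.
06:00 Lumek Standard Time − 8h = 22:00 UTC (rolling into the previous day, 10 March 2019).
1 November 2018 is a Thursday, so the first Sunday is November 4 and the second is November 11.
1 February 2019 is a Friday, so the first Friday is February 1 and the third is February 15.
At the standard offset (UTC+02:00), 22:00 UTC + 2h = 00:00 Doroth Isles standard time (rolling into the next day, 11 March 2019).
The standard-time date in Doroth Isles, 11 March 2019, does not fall between 11 November 2018 and 15 February 2019, so daylight saving is not in effect and Doroth Isles is at UTC+02:00.
22:00 UTC + 2h = 00:00 Doroth Isles (rolling into the next day, 11 March 2019).

00:00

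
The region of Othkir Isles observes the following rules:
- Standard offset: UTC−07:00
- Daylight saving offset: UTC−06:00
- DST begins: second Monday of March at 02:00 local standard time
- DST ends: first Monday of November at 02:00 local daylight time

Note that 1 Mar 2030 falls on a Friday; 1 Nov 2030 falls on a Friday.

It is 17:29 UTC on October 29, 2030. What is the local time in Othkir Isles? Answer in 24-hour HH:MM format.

1 March 2030 is a Friday, so the first Monday is March 4 and the second is March 11.
1 November 2030 is a Friday, so the first Monday is November 4.
At the standard offset (UTC−07:00), 17:29 UTC − 7h = 10:29 Othkir Isles standard time.
The standard-time date in Othkir Isles, October 29, 2030, falls between 11 March and 4 November, so daylight saving is in effect and Othkir Isles is at UTC−06:00.
17:29 UTC − 6h = 11:29 local.

11:29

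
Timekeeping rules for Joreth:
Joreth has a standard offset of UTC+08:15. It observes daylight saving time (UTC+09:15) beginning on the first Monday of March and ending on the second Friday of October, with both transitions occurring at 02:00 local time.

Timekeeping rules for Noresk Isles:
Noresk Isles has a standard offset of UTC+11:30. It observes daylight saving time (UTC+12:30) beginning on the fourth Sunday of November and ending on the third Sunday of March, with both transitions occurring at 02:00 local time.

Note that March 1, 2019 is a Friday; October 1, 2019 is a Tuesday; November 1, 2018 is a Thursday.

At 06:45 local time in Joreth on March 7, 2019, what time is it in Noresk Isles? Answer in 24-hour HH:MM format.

10:00

1 March 2019 is a Friday, so the first Monday is March 4.
1 October 2019 is a Tuesday, so the first Friday is October 4 and the second is October 11.
Daylight saving runs 4 March – 11 October; March 7, 2019 is inside that window, so Joreth is at UTC+09:15.
06:45 Joreth − 9h15m = 21:30 UTC (rolling into the previous day, 6 March 2019).
1 November 2018 is a Thursday, so the first Sunday is November 4 and the fourth is November 25.
1 March 2019 is a Friday, so the first Sunday is March 3 and the third is March 17.
At the standard offset (UTC+11:30), 21:30 UTC + 11h30m = 09:00 Noresk Isles standard time (rolling into the next day, 7 March 2019).
The standard-time date in Noresk Isles, March 7, 2019, lies within the daylight-saving period (25 November 2018 – 17 March 2019), so Noresk Isles is on daylight time, UTC+12:30.
21:30 UTC + 12h30m = 10:00 Noresk Isles (rolling into the next day, 7 March 2019).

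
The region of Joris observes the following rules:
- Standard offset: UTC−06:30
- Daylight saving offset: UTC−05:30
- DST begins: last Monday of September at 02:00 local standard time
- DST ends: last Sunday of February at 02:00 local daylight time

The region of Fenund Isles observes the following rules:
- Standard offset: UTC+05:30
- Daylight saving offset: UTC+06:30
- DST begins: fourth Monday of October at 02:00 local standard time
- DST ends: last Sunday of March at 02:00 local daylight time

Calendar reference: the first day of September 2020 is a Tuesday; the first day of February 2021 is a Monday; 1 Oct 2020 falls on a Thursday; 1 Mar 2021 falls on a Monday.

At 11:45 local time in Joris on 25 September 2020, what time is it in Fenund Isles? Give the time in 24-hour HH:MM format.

23:45

1 September 2020 is a Tuesday, so Mondays fall on 7, 14, 21, 28; the last is September 28.
1 February 2021 is a Monday, so Sundays fall on 7, 14, 21, 28; the last is February 28.
Daylight saving runs 28 September 2020 – 28 February 2021; 25 September 2020 is outside that window, so Joris is on standard time at UTC−06:30.
11:45 Joris + 6h30m = 18:15 UTC.
1 October 2020 is a Thursday, so the first Monday is October 5 and the fourth is October 26.
1 March 2021 is a Monday, so Sundays fall on 7, 14, 21, 28; the last is March 28.
At the standard offset (UTC+05:30), 18:15 UTC + 5h30m = 23:45 Fenund Isles standard time.
The standard-time date in Fenund Isles, 25 September 2020, does not fall between 26 October 2020 and 28 March 2021, so daylight saving is not in effect and Fenund Isles is at UTC+05:30.
18:15 UTC + 5h30m = 23:45 Fenund Isles.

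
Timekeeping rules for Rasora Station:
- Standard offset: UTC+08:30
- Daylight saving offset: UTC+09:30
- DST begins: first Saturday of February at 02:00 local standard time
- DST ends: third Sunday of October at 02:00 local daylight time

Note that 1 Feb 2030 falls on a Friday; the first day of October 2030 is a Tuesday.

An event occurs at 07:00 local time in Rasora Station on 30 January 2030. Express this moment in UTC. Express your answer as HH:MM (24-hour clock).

1 February 2030 is a Friday, so the first Saturday is February 2.
1 October 2030 is a Tuesday, so the first Sunday is October 6 and the third is October 20.
30 January 2030 does not fall between 2 February and 20 October, so daylight saving is not in effect and Rasora Station is at UTC+08:30.
07:00 local − 8h30m = 22:30 UTC (rolling into the previous day, 29 January 2030).

22:30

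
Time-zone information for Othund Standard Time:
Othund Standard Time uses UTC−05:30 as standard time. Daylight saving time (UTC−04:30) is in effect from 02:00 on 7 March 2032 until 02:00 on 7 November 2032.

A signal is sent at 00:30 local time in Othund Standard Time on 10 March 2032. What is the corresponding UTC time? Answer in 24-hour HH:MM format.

05:00

10 March 2032 falls between 7 March and 7 November, so daylight saving is in effect and Othund Standard Time is at UTC−04:30.
00:30 local + 4h30m = 05:00 UTC.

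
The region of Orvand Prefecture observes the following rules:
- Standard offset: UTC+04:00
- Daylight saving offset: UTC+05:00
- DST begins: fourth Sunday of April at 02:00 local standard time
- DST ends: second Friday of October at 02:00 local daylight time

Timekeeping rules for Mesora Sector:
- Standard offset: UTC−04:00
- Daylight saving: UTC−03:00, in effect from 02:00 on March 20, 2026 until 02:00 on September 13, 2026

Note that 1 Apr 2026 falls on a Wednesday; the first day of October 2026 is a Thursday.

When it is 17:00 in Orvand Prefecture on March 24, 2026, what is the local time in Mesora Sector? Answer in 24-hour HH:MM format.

1 April 2026 is a Wednesday, so the first Sunday is April 5 and the fourth is April 26.
1 October 2026 is a Thursday, so the first Friday is October 2 and the second is October 9.
March 24, 2026 is outside the daylight-saving period (26 April – 9 October), so Orvand Prefecture is on standard time, UTC+04:00.
17:00 Orvand Prefecture − 4h = 13:00 UTC.
At the standard offset (UTC−04:00), 13:00 UTC − 4h = 09:00 Mesora Sector standard time.
Daylight saving runs 20 March – 13 September; the standard-time date in Mesora Sector, March 24, 2026, is inside that window, so Mesora Sector is at UTC−03:00.
13:00 UTC − 3h = 10:00 Mesora Sector.

10:00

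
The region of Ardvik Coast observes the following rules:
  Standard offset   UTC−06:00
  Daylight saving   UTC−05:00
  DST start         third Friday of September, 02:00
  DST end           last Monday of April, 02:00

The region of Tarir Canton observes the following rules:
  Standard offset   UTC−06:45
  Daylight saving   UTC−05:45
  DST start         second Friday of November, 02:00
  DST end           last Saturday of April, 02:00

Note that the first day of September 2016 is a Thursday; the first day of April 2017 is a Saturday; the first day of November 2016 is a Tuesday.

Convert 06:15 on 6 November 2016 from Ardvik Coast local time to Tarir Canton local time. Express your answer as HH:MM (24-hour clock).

1 September 2016 is a Thursday, so the first Friday is September 2 and the third is September 16.
1 April 2017 is a Saturday, so Mondays fall on 3, 10, 17, 24; the last is April 24.
6 November 2016 falls between 16 September 2016 and 24 April 2017, so daylight saving is in effect and Ardvik Coast is at UTC−05:00.
06:15 Ardvik Coast + 5h = 11:15 UTC.
1 November 2016 is a Tuesday, so the first Friday is November 4 and the second is November 11.
1 April 2017 is a Saturday, so Saturdays fall on 1, 8, 15, 22, 29; the last is April 29.
At the standard offset (UTC−06:45), 11:15 UTC − 6h45m = 04:30 Tarir Canton standard time.
The standard-time date in Tarir Canton, 6 November 2016, is outside the daylight-saving period (11 November 2016 – 29 April 2017), so Tarir Canton is on standard time, UTC−06:45.
11:15 UTC − 6h45m = 04:30 Tarir Canton.

04:30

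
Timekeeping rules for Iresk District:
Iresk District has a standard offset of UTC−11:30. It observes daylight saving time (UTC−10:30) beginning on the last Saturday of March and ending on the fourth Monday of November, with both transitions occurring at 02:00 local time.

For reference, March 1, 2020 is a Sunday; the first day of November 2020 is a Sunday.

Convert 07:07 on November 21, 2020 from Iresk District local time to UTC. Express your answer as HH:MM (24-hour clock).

17:37

1 March 2020 is a Sunday, so Saturdays fall on 7, 14, 21, 28; the last is March 28.
1 November 2020 is a Sunday, so the first Monday is November 2 and the fourth is November 23.
November 21, 2020 falls between 28 March and 23 November, so daylight saving is in effect and Iresk District is at UTC−10:30.
07:07 local + 10h30m = 17:37 UTC.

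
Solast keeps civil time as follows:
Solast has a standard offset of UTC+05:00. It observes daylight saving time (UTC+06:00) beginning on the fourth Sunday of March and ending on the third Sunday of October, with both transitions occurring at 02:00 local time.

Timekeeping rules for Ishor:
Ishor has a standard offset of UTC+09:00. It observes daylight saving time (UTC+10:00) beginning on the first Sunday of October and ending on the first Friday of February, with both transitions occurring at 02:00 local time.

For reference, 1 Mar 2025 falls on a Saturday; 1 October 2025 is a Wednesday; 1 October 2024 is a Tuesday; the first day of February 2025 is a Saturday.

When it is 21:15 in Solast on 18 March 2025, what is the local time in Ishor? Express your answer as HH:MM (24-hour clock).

01:15

1 March 2025 is a Saturday, so the first Sunday is March 2 and the fourth is March 23.
1 October 2025 is a Wednesday, so the first Sunday is October 5 and the third is October 19.
18 March 2025 is outside the daylight-saving period (23 March – 19 October), so Solast is on standard time, UTC+05:00.
21:15 Solast − 5h = 16:15 UTC.
1 October 2024 is a Tuesday, so the first Sunday is October 6.
1 February 2025 is a Saturday, so the first Friday is February 7.
At the standard offset (UTC+09:00), 16:15 UTC + 9h = 01:15 Ishor standard time (rolling into the next day, 19 March 2025).
The standard-time date in Ishor, 19 March 2025, is outside the daylight-saving period (6 October 2024 – 7 February 2025), so Ishor is on standard time, UTC+09:00.
16:15 UTC + 9h = 01:15 Ishor (rolling into the next day, 19 March 2025).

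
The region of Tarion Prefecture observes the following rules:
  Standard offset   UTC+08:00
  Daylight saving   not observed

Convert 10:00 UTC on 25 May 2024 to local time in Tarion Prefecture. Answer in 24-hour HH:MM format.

18:00

Tarion Prefecture stays on UTC+08:00 all year.
10:00 UTC + 8h = 18:00 local.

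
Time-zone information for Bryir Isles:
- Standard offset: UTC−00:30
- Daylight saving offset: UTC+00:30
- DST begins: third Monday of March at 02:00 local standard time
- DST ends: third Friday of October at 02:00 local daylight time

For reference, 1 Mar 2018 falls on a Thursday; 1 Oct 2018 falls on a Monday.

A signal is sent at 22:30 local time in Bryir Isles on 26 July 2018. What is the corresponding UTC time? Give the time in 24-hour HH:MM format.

22:00

1 March 2018 is a Thursday, so the first Monday is March 5 and the third is March 19.
1 October 2018 is a Monday, so the first Friday is October 5 and the third is October 19.
26 July 2018 falls between 19 March and 19 October, so daylight saving is in effect and Bryir Isles is at UTC+00:30.
22:30 local − 0h30m = 22:00 UTC.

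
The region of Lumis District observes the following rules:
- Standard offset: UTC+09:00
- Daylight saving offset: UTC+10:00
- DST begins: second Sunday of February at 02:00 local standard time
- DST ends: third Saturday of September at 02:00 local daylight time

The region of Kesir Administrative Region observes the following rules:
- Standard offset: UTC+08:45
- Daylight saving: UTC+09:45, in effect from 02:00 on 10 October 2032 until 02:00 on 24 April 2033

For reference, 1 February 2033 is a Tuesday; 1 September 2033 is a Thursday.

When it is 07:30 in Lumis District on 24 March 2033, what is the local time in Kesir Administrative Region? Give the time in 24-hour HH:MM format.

07:15

1 February 2033 is a Tuesday, so the first Sunday is February 6 and the second is February 13.
1 September 2033 is a Thursday, so the first Saturday is September 3 and the third is September 17.
24 March 2033 lies within the daylight-saving period (13 February – 17 September), so Lumis District is on daylight time, UTC+10:00.
07:30 Lumis District − 10h = 21:30 UTC (rolling into the previous day, 23 March 2033).
At the standard offset (UTC+08:45), 21:30 UTC + 8h45m = 06:15 Kesir Administrative Region standard time (rolling into the next day, 24 March 2033).
The standard-time date in Kesir Administrative Region, 24 March 2033, lies within the daylight-saving period (10 October 2032 – 24 April 2033), so Kesir Administrative Region is on daylight time, UTC+09:45.
21:30 UTC + 9h45m = 07:15 Kesir Administrative Region (rolling into the next day, 24 March 2033).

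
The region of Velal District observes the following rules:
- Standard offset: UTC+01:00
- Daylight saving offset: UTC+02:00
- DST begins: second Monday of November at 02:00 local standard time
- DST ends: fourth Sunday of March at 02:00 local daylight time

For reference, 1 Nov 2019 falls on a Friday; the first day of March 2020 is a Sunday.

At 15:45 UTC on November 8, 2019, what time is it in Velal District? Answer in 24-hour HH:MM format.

1 November 2019 is a Friday, so the first Monday is November 4 and the second is November 11.
1 March 2020 is a Sunday, so the first Sunday is March 1 and the fourth is March 22.
At the standard offset (UTC+01:00), 15:45 UTC + 1h = 16:45 Velal District standard time.
The standard-time date in Velal District, November 8, 2019, is outside the daylight-saving period (11 November 2019 – 22 March 2020), so Velal District is on standard time, UTC+01:00.
15:45 UTC + 1h = 16:45 local.

16:45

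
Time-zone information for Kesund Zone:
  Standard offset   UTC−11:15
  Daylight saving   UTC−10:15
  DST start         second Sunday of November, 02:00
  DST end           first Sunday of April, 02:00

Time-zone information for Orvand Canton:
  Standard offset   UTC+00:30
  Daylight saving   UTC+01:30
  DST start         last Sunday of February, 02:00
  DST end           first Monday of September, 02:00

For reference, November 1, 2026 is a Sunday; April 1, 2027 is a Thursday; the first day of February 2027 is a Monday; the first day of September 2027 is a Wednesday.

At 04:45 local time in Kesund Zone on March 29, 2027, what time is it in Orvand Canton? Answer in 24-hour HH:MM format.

1 November 2026 is a Sunday, so the first Sunday is November 1 and the second is November 8.
1 April 2027 is a Thursday, so the first Sunday is April 4.
Daylight saving runs 8 November 2026 – 4 April 2027; March 29, 2027 is inside that window, so Kesund Zone is at UTC−10:15.
04:45 Kesund Zone + 10h15m = 15:00 UTC.
1 February 2027 is a Monday, so Sundays fall on 7, 14, 21, 28; the last is February 28.
1 September 2027 is a Wednesday, so the first Monday is September 6.
At the standard offset (UTC+00:30), 15:00 UTC + 0h30m = 15:30 Orvand Canton standard time.
Daylight saving runs 28 February – 6 September; the standard-time date in Orvand Canton, March 29, 2027, is inside that window, so Orvand Canton is at UTC+01:30.
15:00 UTC + 1h30m = 16:30 Orvand Canton.

16:30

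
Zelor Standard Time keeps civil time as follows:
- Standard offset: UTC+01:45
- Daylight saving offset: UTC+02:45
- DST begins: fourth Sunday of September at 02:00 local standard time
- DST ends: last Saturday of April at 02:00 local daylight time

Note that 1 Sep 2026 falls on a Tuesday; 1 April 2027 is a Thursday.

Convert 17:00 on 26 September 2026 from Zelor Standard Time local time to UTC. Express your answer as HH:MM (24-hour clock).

15:15

1 September 2026 is a Tuesday, so the first Sunday is September 6 and the fourth is September 27.
1 April 2027 is a Thursday, so Saturdays fall on 3, 10, 17, 24; the last is April 24.
26 September 2026 does not fall between 27 September 2026 and 24 April 2027, so daylight saving is not in effect and Zelor Standard Time is at UTC+01:45.
17:00 local − 1h45m = 15:15 UTC.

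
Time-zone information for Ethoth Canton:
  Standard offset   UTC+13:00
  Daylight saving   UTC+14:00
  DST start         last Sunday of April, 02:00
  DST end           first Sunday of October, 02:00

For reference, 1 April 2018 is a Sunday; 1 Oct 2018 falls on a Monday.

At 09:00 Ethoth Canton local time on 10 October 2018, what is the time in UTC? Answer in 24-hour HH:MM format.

1 April 2018 is a Sunday, so Sundays fall on 1, 8, 15, 22, 29; the last is April 29.
1 October 2018 is a Monday, so the first Sunday is October 7.
10 October 2018 does not fall between 29 April and 7 October, so daylight saving is not in effect and Ethoth Canton is at UTC+13:00.
09:00 local − 13h = 20:00 UTC (rolling into the previous day, 9 October 2018).

20:00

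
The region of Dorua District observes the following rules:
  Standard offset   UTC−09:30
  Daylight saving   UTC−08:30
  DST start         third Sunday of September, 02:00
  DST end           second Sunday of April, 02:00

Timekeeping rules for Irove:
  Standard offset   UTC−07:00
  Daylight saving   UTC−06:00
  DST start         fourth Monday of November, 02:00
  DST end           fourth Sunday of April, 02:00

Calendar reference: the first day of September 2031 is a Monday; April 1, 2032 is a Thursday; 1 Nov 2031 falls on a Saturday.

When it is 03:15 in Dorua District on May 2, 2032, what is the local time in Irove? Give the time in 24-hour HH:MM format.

05:45

1 September 2031 is a Monday, so the first Sunday is September 7 and the third is September 21.
1 April 2032 is a Thursday, so the first Sunday is April 4 and the second is April 11.
Daylight saving runs 21 September 2031 – 11 April 2032; May 2, 2032 is outside that window, so Dorua District is on standard time at UTC−09:30.
03:15 Dorua District + 9h30m = 12:45 UTC.
1 November 2031 is a Saturday, so the first Monday is November 3 and the fourth is November 24.
1 April 2032 is a Thursday, so the first Sunday is April 4 and the fourth is April 25.
At the standard offset (UTC−07:00), 12:45 UTC − 7h = 05:45 Irove standard time.
Daylight saving runs 24 November 2031 – 25 April 2032; the standard-time date in Irove, May 2, 2032, is outside that window, so Irove is on standard time at UTC−07:00.
12:45 UTC − 7h = 05:45 Irove.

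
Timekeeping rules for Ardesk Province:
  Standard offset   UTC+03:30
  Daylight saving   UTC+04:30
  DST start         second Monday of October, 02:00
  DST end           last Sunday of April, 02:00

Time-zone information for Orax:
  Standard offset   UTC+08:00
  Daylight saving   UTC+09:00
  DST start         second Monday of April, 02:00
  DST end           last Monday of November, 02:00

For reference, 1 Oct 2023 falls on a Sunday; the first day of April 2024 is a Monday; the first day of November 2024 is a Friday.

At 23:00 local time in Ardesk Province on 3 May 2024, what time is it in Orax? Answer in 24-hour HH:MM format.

1 October 2023 is a Sunday, so the first Monday is October 2 and the second is October 9.
1 April 2024 is a Monday, so Sundays fall on 7, 14, 21, 28; the last is April 28.
3 May 2024 is outside the daylight-saving period (9 October 2023 – 28 April 2024), so Ardesk Province is on standard time, UTC+03:30.
23:00 Ardesk Province − 3h30m = 19:30 UTC.
1 April 2024 is a Monday, so the first Monday is April 1 and the second is April 8.
1 November 2024 is a Friday, so Mondays fall on 4, 11, 18, 25; the last is November 25.
At the standard offset (UTC+08:00), 19:30 UTC + 8h = 03:30 Orax standard time (rolling into the next day, 4 May 2024).
The standard-time date in Orax, 4 May 2024, lies within the daylight-saving period (8 April – 25 November), so Orax is on daylight time, UTC+09:00.
19:30 UTC + 9h = 04:30 Orax (rolling into the next day, 4 May 2024).

04:30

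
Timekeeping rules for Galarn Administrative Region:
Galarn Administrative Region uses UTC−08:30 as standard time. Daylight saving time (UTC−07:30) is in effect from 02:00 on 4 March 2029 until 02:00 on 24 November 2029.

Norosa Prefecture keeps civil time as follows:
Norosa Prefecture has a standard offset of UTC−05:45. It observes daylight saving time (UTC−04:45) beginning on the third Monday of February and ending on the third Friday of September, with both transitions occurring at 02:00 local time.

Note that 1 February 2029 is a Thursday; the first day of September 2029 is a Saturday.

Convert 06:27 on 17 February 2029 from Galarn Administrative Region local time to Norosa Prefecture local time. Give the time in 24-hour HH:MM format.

Daylight saving runs 4 March – 24 November; 17 February 2029 is outside that window, so Galarn Administrative Region is on standard time at UTC−08:30.
06:27 Galarn Administrative Region + 8h30m = 14:57 UTC.
1 February 2029 is a Thursday, so the first Monday is February 5 and the third is February 19.
1 September 2029 is a Saturday, so the first Friday is September 7 and the third is September 21.
At the standard offset (UTC−05:45), 14:57 UTC − 5h45m = 09:12 Norosa Prefecture standard time.
Daylight saving runs 19 February – 21 September; the standard-time date in Norosa Prefecture, 17 February 2029, is outside that window, so Norosa Prefecture is on standard time at UTC−05:45.
14:57 UTC − 5h45m = 09:12 Norosa Prefecture.

09:12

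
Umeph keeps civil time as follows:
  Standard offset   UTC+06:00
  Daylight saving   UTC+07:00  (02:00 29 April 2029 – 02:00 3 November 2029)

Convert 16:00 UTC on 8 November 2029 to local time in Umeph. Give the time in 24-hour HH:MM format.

22:00

At the standard offset (UTC+06:00), 16:00 UTC + 6h = 22:00 Umeph standard time.
Daylight saving runs 29 April – 3 November; the standard-time date in Umeph, 8 November 2029, is outside that window, so Umeph is on standard time at UTC+06:00.
16:00 UTC + 6h = 22:00 local.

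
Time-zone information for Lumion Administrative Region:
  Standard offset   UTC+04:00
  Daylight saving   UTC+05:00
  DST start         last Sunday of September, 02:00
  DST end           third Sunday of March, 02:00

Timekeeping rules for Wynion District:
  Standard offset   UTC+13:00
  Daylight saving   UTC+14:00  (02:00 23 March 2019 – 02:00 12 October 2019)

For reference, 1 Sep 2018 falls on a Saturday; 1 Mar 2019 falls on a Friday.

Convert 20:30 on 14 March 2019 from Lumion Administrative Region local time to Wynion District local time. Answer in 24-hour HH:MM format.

1 September 2018 is a Saturday, so Sundays fall on 2, 9, 16, 23, 30; the last is September 30.
1 March 2019 is a Friday, so the first Sunday is March 3 and the third is March 17.
14 March 2019 falls between 30 September 2018 and 17 March 2019, so daylight saving is in effect and Lumion Administrative Region is at UTC+05:00.
20:30 Lumion Administrative Region − 5h = 15:30 UTC.
At the standard offset (UTC+13:00), 15:30 UTC + 13h = 04:30 Wynion District standard time (rolling into the next day, 15 March 2019).
Daylight saving runs 23 March – 12 October; the standard-time date in Wynion District, 15 March 2019, is outside that window, so Wynion District is on standard time at UTC+13:00.
15:30 UTC + 13h = 04:30 Wynion District (rolling into the next day, 15 March 2019).

04:30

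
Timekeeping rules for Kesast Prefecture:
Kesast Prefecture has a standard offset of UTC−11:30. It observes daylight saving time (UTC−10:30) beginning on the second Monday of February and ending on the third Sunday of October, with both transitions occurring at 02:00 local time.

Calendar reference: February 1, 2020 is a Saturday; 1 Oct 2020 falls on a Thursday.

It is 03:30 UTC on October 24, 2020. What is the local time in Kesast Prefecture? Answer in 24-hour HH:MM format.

1 February 2020 is a Saturday, so the first Monday is February 3 and the second is February 10.
1 October 2020 is a Thursday, so the first Sunday is October 4 and the third is October 18.
At the standard offset (UTC−11:30), 03:30 UTC − 11h30m = 16:00 Kesast Prefecture standard time (rolling into the previous day, 23 October 2020).
The standard-time date in Kesast Prefecture, October 23, 2020, does not fall between 10 February and 18 October, so daylight saving is not in effect and Kesast Prefecture is at UTC−11:30.
03:30 UTC − 11h30m = 16:00 local (rolling into the previous day, 23 October 2020).

16:00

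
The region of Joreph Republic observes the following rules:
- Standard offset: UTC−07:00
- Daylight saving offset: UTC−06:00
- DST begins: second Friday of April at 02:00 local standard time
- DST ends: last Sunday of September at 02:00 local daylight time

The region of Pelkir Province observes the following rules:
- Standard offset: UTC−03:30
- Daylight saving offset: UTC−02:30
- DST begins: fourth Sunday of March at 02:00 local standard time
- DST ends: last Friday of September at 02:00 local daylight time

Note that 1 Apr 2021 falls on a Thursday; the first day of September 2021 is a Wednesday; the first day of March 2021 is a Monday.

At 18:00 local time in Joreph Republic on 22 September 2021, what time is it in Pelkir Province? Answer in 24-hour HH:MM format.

1 April 2021 is a Thursday, so the first Friday is April 2 and the second is April 9.
1 September 2021 is a Wednesday, so Sundays fall on 5, 12, 19, 26; the last is September 26.
22 September 2021 lies within the daylight-saving period (9 April – 26 September), so Joreph Republic is on daylight time, UTC−06:00.
18:00 Joreph Republic + 6h = 00:00 UTC (rolling into the next day, 23 September 2021).
1 March 2021 is a Monday, so the first Sunday is March 7 and the fourth is March 28.
1 September 2021 is a Wednesday, so Fridays fall on 3, 10, 17, 24; the last is September 24.
At the standard offset (UTC−03:30), 00:00 UTC − 3h30m = 20:30 Pelkir Province standard time (rolling into the previous day, 22 September 2021).
The standard-time date in Pelkir Province, 22 September 2021, lies within the daylight-saving period (28 March – 24 September), so Pelkir Province is on daylight time, UTC−02:30.
00:00 UTC − 2h30m = 21:30 Pelkir Province (rolling into the previous day, 22 September 2021).

21:30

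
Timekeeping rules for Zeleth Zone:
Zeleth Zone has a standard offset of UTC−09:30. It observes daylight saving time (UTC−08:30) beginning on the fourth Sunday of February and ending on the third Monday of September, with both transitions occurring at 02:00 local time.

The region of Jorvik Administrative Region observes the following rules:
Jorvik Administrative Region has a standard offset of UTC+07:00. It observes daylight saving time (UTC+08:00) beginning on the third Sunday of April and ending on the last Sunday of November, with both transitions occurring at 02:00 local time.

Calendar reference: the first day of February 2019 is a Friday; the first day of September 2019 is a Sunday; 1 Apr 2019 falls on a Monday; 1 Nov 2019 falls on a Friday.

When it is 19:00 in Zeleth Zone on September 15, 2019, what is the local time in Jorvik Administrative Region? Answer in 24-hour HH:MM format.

11:30

1 February 2019 is a Friday, so the first Sunday is February 3 and the fourth is February 24.
1 September 2019 is a Sunday, so the first Monday is September 2 and the third is September 16.
September 15, 2019 falls between 24 February and 16 September, so daylight saving is in effect and Zeleth Zone is at UTC−08:30.
19:00 Zeleth Zone + 8h30m = 03:30 UTC (rolling into the next day, 16 September 2019).
1 April 2019 is a Monday, so the first Sunday is April 7 and the third is April 21.
1 November 2019 is a Friday, so Sundays fall on 3, 10, 17, 24; the last is November 24.
At the standard offset (UTC+07:00), 03:30 UTC + 7h = 10:30 Jorvik Administrative Region standard time.
The standard-time date in Jorvik Administrative Region, September 16, 2019, lies within the daylight-saving period (21 April – 24 November), so Jorvik Administrative Region is on daylight time, UTC+08:00.
03:30 UTC + 8h = 11:30 Jorvik Administrative Region.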